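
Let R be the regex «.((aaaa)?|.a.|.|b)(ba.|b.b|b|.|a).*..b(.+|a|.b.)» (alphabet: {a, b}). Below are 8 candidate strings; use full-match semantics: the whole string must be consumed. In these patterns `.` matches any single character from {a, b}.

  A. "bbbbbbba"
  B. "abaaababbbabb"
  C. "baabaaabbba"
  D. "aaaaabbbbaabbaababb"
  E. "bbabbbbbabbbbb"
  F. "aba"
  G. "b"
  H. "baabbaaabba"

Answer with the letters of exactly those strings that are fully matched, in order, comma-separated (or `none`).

A → match
B → match
C → match
D → match
E → match
F → no match
G → no match
H → match

A, B, C, D, E, H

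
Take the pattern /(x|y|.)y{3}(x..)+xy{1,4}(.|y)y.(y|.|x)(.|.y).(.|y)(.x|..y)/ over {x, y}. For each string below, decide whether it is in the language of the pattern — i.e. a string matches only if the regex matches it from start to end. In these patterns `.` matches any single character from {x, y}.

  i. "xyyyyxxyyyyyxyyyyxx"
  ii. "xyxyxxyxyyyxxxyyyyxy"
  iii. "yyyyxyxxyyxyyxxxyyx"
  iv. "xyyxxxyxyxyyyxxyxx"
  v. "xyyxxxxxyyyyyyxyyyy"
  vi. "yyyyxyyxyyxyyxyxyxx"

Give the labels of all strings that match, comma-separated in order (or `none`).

i → no match
ii → no match
iii → match
iv → no match
v → no match
vi → match

iii, vi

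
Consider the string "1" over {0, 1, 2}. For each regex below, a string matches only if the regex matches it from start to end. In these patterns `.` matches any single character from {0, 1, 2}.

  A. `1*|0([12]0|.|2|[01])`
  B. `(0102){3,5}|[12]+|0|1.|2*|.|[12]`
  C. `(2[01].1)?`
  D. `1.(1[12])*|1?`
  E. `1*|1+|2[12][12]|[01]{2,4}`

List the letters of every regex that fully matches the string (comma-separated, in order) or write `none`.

A → match
B → match
C → no match
D → match
E → match

A, B, D, E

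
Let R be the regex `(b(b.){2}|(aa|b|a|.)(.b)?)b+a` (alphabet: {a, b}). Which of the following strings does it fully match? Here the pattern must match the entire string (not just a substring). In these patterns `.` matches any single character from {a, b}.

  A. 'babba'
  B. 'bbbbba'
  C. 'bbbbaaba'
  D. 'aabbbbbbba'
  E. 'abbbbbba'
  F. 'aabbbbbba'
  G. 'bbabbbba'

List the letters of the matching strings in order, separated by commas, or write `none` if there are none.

A. 'babba' → match
B. 'bbbbba' → match
C. 'bbbbaaba' → no match
D. 'aabbbbbbba' → match
E. 'abbbbbba' → match
F. 'aabbbbbba' → match
G. 'bbabbbba' → match

A, B, D, E, F, G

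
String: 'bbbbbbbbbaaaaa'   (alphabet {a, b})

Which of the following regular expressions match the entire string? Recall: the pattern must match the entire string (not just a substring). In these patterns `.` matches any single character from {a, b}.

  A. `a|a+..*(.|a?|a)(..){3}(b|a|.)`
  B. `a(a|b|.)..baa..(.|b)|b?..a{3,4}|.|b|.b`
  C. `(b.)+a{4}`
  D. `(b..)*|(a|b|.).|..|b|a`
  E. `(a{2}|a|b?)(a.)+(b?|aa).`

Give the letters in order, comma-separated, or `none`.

C

A → no match — must start with 'a'
B → no match
C → match
D → no match
E → no match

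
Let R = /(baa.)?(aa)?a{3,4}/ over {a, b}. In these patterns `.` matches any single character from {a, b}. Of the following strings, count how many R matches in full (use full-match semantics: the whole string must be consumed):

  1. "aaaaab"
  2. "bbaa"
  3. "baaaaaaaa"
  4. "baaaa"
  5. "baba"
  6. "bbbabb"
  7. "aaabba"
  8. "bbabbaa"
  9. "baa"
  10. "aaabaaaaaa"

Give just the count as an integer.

1

1. "aaaaab" → no match — must end with "a"
2. "bbaa" → no match
3. "baaaaaaaa" → match
4. "baaaa" → no match
5. "baba" → no match
6. "bbbabb" → no match — must end with "a"
7. "aaabba" → no match
8. "bbabbaa" → no match
9. "baa" → no match
10. "aaabaaaaaa" → no match
Total matched: 1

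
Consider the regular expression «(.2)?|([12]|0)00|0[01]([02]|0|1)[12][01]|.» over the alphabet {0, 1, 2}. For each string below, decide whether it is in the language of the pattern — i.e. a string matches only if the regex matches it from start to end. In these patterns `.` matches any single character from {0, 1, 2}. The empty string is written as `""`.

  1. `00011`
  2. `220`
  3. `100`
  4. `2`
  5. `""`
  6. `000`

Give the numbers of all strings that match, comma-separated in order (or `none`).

1 → match
2 → no match
3 → match
4 → match
5 → match
6 → match

1, 3, 4, 5, 6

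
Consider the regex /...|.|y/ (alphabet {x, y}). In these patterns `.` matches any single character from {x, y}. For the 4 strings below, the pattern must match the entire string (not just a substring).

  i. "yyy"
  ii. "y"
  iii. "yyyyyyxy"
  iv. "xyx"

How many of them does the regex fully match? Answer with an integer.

i → match
ii → match
iii → no match
iv → match
Total matched: 3

3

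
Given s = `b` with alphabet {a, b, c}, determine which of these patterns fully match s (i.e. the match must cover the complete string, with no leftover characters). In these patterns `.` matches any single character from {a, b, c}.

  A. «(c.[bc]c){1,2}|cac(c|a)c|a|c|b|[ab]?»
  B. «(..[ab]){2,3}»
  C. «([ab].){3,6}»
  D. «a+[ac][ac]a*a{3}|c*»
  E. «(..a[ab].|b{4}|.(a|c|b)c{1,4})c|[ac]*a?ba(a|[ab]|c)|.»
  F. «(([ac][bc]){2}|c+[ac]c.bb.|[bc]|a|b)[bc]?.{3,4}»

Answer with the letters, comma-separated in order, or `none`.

A, E

A → match
B → no match
C → no match
D → no match
E → match
F → no match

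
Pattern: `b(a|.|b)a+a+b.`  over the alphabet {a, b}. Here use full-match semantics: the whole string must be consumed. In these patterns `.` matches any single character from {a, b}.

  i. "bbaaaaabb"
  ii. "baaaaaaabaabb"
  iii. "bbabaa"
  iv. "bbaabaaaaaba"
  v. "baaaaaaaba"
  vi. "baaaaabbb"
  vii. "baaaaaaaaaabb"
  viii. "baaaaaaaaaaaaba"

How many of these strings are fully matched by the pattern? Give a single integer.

i. "bbaaaaabb" → match
ii → no match
iii. "bbabaa" → no match
iv. "bbaabaaaaaba" → no match
v. "baaaaaaaba" → match
vi. "baaaaabbb" → no match
vii → match
viii → match
Total matched: 4

4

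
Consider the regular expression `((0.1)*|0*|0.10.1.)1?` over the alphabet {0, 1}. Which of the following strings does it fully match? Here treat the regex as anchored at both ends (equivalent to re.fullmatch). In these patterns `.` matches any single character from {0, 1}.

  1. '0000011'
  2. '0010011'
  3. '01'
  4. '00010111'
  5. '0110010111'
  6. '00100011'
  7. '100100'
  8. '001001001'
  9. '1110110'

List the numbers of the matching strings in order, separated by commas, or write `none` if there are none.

1. '0000011' → no match
2. '0010011' → match
3. '01' → match
4. '00010111' → no match
5. '0110010111' → match
6. '00100011' → no match
7. '100100' → no match
8. '001001001' → match
9. '1110110' → no match

2, 3, 5, 8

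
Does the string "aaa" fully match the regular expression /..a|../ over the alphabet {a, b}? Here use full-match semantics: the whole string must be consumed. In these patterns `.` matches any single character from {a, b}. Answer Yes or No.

Yes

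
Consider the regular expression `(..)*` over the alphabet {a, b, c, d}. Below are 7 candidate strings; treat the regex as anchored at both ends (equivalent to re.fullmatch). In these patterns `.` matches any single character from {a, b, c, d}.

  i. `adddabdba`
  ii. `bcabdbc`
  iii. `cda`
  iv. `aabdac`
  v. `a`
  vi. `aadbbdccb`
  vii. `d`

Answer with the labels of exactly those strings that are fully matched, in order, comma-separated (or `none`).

i. `adddabdba` → no match
ii. `bcabdbc` → no match
iii. `cda` → no match
iv. `aabdac` → match
v. `a` → no match
vi. `aadbbdccb` → no match
vii. `d` → no match

iv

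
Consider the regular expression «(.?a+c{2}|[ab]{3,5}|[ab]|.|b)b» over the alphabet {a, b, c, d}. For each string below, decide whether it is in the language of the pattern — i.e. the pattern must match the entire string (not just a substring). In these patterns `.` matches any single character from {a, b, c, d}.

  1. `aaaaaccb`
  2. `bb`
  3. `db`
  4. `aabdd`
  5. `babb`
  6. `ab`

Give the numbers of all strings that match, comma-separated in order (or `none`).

1 → match
2 → match
3 → match
4 → no match — must end with `b`
5 → match
6 → match

1, 2, 3, 5, 6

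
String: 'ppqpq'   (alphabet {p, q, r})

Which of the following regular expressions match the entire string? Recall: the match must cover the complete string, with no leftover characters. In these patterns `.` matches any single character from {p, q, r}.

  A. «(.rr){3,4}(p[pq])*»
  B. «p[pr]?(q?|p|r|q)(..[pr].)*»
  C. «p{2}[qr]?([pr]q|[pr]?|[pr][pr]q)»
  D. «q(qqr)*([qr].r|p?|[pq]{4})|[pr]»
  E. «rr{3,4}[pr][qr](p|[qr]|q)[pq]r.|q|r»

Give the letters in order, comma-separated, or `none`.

B, C

A → no match
B → match
C → match
D → no match
E → no match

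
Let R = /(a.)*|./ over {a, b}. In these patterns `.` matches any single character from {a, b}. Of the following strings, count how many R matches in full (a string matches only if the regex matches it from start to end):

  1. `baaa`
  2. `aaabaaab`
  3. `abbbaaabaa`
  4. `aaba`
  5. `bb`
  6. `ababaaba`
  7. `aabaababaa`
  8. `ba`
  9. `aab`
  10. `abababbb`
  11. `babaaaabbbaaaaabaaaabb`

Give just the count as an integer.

1

1 → no match
2 → match
3 → no match
4 → no match
5 → no match
6 → no match
7 → no match
8 → no match
9 → no match
10 → no match
11 → no match
Total matched: 1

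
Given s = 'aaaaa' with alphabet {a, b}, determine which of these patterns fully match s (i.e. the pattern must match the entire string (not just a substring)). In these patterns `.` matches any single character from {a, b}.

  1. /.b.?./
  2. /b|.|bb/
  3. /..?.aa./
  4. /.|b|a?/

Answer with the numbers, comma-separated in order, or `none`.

1 → no match
2 → no match
3 → match
4 → no match

3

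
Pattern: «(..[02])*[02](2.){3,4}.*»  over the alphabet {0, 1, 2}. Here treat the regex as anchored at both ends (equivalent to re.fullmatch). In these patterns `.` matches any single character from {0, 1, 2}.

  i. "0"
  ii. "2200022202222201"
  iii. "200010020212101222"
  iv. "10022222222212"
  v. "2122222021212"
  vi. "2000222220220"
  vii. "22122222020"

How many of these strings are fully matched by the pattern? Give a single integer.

i → no match
ii → match
iii → match
iv → match
v → match
vi → match
vii → match
Total matched: 6

6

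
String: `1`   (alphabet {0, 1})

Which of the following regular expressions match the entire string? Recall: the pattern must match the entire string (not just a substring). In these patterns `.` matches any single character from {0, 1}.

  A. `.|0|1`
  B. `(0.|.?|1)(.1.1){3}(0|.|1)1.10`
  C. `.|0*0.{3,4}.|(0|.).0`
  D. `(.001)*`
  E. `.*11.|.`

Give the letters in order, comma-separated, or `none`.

A, C, E

A → match
B → no match — must end with `10`
C → match
D → no match
E → match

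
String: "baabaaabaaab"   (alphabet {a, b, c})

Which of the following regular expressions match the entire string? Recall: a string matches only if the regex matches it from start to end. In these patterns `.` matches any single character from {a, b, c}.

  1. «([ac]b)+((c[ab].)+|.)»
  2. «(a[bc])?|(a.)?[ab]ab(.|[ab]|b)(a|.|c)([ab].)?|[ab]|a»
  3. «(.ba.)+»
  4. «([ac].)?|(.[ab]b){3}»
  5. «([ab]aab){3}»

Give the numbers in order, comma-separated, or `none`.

1 → no match
2 → no match
3 → no match
4 → no match
5 → match

5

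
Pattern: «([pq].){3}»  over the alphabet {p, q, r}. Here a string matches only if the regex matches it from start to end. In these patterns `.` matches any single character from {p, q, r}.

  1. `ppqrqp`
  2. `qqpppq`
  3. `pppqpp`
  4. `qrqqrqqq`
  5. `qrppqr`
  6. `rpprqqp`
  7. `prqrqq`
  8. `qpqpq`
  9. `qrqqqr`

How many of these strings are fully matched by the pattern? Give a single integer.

6

1 → match
2 → match
3 → match
4 → no match
5 → match
6 → no match
7 → match
8 → no match
9 → match
Total matched: 6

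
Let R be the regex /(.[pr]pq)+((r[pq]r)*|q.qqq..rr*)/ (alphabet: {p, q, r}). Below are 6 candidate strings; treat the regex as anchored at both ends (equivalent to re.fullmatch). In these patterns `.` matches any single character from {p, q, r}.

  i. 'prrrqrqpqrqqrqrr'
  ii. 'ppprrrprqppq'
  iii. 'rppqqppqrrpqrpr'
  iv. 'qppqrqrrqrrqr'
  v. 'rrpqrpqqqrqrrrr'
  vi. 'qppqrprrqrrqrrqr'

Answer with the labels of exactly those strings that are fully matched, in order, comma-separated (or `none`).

i → no match
ii → no match
iii → match
iv → match
v → no match
vi → match

iii, iv, vi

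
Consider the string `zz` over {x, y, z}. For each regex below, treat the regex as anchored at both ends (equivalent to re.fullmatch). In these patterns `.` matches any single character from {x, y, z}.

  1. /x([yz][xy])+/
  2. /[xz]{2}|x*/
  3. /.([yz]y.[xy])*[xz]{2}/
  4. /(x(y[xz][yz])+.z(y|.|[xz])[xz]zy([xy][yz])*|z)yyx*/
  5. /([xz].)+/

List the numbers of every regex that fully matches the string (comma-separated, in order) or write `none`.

2, 5

1 → no match — must start with `x`
2 → match
3 → no match
4 → no match
5 → match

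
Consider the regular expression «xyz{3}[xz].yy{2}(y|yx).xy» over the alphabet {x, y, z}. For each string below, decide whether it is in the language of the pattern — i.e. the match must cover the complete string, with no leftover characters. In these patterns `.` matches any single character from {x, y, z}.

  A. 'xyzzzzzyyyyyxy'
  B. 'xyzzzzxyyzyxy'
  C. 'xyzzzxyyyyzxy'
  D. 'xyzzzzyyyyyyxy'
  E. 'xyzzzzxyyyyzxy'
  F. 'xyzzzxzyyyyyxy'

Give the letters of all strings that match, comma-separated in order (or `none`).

A → match
B → no match
C → no match
D → match
E → match
F → match

A, D, E, F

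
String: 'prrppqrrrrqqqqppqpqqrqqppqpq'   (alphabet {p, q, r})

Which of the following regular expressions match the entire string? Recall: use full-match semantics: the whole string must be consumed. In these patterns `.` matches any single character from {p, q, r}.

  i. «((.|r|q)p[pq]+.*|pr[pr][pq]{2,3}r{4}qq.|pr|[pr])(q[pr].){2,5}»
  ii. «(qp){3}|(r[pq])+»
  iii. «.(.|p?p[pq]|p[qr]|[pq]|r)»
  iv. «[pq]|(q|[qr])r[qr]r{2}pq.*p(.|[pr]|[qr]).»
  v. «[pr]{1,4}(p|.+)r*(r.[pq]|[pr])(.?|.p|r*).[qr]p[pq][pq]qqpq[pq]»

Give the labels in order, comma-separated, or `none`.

i → match
ii → no match
iii → no match
iv → no match
v → no match

i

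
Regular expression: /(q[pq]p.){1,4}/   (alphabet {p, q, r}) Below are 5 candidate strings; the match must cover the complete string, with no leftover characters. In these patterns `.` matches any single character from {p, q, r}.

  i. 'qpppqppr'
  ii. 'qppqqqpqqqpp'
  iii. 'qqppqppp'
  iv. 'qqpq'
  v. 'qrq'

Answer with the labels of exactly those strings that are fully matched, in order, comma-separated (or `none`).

i → match
ii → match
iii → match
iv → match
v → no match

i, ii, iii, iv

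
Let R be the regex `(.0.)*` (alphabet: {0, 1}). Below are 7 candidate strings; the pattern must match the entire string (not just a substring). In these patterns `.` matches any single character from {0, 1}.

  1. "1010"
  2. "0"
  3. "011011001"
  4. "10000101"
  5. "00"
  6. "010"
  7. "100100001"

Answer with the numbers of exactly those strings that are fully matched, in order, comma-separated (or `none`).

1. "1010" → no match
2. "0" → no match
3. "011011001" → no match
4. "10000101" → no match
5. "00" → no match
6. "010" → no match
7. "100100001" → match

7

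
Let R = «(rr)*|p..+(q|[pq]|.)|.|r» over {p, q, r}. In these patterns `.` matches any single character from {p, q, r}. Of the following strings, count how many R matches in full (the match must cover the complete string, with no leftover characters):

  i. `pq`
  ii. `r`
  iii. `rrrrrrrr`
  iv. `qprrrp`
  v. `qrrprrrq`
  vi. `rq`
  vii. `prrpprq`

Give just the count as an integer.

i. `pq` → no match
ii. `r` → match
iii. `rrrrrrrr` → match
iv. `qprrrp` → no match
v. `qrrprrrq` → no match
vi. `rq` → no match
vii. `prrpprq` → match
Total matched: 3

3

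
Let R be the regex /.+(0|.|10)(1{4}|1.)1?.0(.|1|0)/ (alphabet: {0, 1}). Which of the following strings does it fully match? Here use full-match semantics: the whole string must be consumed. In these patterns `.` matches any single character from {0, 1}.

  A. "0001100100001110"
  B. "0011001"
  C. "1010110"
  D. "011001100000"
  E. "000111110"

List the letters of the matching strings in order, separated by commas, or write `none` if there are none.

A → no match
B → match
C → no match
D → no match
E → no match

B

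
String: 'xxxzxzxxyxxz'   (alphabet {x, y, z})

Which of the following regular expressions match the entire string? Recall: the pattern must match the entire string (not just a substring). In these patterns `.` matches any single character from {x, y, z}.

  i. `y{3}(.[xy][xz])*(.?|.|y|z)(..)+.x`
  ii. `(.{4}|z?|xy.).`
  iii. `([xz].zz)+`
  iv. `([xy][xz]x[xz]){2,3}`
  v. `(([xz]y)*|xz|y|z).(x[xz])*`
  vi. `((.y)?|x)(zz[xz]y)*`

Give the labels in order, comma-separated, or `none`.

iv

i → no match — must start with 'y'
ii → no match
iii → no match — must end with 'zz'
iv → match
v → no match
vi → no match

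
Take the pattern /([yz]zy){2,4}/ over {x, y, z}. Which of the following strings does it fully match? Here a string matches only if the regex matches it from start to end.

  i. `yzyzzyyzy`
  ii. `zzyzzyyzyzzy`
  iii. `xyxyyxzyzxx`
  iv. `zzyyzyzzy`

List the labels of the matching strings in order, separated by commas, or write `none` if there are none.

i → match
ii → match
iii → no match — must end with `zy`
iv → match

i, ii, iv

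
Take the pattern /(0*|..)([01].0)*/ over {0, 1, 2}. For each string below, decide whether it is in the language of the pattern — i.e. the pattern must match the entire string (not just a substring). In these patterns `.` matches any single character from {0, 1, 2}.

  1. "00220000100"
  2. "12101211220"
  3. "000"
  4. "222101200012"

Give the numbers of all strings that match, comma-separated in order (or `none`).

3

1. "00220000100" → no match
2. "12101211220" → no match
3. "000" → match
4. "222101200012" → no match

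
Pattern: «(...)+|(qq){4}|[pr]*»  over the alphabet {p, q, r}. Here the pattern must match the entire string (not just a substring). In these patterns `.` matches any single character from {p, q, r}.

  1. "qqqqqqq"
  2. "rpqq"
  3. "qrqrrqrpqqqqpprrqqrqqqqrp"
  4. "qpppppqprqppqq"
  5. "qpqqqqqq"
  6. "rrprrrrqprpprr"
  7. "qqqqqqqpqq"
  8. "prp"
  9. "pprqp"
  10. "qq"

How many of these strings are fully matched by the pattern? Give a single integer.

1

1 → no match
2 → no match
3 → no match
4 → no match
5 → no match
6 → no match
7 → no match
8 → match
9 → no match
10 → no match
Total matched: 1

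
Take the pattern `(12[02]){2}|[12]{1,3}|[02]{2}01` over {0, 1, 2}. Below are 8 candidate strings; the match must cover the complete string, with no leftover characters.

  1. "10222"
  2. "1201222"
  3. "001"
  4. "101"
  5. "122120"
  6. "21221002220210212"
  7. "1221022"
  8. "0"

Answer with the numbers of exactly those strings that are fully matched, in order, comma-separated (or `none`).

5

1 → no match
2 → no match
3 → no match
4 → no match
5 → match
6 → no match
7 → no match
8 → no match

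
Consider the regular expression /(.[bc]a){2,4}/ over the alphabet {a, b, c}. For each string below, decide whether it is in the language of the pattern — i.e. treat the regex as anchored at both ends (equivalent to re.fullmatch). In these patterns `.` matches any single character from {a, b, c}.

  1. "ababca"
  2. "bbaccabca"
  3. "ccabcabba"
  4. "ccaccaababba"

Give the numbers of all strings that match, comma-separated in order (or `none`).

1, 2, 3, 4

1 → match
2 → match
3 → match
4 → match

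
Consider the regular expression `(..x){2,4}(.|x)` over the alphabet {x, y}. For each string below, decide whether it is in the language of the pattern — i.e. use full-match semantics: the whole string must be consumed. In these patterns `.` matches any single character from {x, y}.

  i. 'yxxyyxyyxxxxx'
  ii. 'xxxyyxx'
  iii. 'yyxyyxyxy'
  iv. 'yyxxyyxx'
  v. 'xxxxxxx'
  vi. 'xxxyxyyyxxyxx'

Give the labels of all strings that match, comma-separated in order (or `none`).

i, ii, v

i → match
ii. 'xxxyyxx' → match
iii. 'yyxyyxyxy' → no match
iv. 'yyxxyyxx' → no match
v. 'xxxxxxx' → match
vi → no match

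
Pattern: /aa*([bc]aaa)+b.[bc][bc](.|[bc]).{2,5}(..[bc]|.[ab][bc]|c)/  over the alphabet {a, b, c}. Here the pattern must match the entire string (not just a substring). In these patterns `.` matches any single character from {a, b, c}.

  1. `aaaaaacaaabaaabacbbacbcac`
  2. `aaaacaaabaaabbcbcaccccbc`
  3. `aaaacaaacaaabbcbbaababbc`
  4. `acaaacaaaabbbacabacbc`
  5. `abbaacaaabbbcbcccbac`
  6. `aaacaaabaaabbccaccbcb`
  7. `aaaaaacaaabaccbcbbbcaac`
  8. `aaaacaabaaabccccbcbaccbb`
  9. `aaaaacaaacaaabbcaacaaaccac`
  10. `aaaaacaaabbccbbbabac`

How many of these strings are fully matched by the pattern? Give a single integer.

6

1 → match
2 → match
3 → match
4 → no match
5 → no match
6 → match
7 → match
8 → no match
9 → no match
10 → match
Total matched: 6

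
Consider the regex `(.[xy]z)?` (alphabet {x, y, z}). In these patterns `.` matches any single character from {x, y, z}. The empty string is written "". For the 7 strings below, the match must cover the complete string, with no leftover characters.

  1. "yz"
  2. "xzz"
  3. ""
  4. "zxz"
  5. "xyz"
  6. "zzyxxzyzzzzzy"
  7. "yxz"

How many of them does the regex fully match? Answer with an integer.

4

1 → no match
2 → no match
3 → match
4 → match
5 → match
6 → no match
7 → match
Total matched: 4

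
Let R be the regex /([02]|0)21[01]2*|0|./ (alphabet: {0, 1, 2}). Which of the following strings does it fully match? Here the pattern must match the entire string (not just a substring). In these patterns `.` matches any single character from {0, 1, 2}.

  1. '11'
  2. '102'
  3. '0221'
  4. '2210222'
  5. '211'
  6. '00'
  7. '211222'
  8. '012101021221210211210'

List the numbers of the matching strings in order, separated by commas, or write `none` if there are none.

1 → no match
2 → no match
3 → no match
4 → match
5 → no match
6 → no match
7 → no match
8 → no match

4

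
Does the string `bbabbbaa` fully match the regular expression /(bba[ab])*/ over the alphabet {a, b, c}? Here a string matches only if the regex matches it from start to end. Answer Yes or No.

Yes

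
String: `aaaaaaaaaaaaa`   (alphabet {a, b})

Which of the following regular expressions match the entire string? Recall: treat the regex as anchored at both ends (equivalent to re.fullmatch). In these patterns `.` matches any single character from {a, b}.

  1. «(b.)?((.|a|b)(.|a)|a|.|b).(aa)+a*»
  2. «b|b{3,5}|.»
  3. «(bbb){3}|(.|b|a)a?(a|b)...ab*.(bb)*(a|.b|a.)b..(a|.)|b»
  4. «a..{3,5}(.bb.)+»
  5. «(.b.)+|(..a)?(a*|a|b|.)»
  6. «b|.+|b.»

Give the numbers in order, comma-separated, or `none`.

1 → match
2 → no match
3 → no match
4 → no match
5 → match
6 → match

1, 5, 6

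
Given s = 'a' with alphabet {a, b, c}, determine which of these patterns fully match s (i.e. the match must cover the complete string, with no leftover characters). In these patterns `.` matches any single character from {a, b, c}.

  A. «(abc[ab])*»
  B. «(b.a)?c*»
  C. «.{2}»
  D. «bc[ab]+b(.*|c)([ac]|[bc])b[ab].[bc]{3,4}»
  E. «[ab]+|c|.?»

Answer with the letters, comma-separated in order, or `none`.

E

A → no match
B → no match
C → no match
D → no match — must start with 'bc'
E → match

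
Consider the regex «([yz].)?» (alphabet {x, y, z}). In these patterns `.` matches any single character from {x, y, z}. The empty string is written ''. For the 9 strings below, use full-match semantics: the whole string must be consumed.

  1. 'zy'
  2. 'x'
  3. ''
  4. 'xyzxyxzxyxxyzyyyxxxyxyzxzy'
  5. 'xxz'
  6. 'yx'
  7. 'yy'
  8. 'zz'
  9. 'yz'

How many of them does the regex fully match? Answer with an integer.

6

1. 'zy' → match
2. 'x' → no match
3. '' → match
4 → no match
5. 'xxz' → no match
6. 'yx' → match
7. 'yy' → match
8. 'zz' → match
9. 'yz' → match
Total matched: 6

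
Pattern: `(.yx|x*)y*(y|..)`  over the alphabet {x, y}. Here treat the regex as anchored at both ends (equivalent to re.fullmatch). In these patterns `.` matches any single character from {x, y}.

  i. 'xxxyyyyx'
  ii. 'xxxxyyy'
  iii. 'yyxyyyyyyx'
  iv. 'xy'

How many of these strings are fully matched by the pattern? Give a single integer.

4

i → match
ii → match
iii → match
iv → match
Total matched: 4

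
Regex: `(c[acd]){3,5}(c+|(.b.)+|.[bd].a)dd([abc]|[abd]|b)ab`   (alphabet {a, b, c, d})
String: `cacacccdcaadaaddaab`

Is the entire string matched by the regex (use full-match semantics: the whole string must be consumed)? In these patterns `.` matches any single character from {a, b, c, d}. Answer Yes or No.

Yes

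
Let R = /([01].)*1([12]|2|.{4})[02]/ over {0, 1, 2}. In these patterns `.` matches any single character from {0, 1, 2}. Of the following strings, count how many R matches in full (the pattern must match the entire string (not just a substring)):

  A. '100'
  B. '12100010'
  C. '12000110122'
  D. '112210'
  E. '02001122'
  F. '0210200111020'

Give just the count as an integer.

3

A → no match
B → match
C → match
D → match
E → no match
F → no match
Total matched: 3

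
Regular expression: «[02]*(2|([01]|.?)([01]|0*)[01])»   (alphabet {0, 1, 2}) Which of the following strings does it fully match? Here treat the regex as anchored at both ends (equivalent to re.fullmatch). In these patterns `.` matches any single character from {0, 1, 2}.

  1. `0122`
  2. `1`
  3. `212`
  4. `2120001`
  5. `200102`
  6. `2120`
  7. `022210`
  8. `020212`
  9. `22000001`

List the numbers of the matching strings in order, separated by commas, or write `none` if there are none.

1. `0122` → no match
2. `1` → match
3. `212` → no match
4. `2120001` → no match
5. `200102` → no match
6. `2120` → no match
7. `022210` → match
8. `020212` → no match
9. `22000001` → match

2, 7, 9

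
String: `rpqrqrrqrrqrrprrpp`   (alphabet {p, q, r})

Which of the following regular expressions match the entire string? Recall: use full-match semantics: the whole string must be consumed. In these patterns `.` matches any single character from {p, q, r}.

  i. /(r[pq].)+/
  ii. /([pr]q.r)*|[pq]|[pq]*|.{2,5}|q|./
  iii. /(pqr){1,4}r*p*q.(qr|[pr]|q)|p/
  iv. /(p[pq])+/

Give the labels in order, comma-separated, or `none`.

i → match
ii → no match
iii → no match
iv → no match — must start with `p`

i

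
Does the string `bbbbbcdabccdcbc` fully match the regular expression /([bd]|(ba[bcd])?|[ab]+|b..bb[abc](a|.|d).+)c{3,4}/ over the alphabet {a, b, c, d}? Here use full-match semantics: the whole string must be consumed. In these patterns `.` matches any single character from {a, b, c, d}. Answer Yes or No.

No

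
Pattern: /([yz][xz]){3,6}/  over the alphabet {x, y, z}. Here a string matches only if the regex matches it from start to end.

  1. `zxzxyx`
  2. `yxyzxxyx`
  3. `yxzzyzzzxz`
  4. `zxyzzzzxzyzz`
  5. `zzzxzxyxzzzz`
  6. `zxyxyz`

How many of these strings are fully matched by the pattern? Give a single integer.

1. `zxzxyx` → match
2. `yxyzxxyx` → no match
3. `yxzzyzzzxz` → no match
4. `zxyzzzzxzyzz` → no match
5. `zzzxzxyxzzzz` → match
6. `zxyxyz` → match
Total matched: 3

3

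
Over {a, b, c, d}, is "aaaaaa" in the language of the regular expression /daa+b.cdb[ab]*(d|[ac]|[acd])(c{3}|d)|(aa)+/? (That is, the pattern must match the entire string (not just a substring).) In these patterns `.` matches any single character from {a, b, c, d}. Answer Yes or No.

Yes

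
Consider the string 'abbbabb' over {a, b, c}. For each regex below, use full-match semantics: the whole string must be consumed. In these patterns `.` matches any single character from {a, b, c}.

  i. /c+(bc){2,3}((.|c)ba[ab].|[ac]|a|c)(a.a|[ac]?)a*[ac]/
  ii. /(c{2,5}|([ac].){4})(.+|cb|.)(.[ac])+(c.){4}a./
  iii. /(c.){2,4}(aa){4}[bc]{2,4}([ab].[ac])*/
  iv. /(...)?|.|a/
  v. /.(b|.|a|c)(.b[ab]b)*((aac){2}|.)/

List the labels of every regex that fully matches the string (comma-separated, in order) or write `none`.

i → no match — must start with 'c'
ii → no match
iii → no match — must start with 'c'
iv → no match
v → match

v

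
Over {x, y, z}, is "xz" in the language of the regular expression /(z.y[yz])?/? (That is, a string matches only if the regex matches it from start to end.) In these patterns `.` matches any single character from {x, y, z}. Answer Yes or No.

No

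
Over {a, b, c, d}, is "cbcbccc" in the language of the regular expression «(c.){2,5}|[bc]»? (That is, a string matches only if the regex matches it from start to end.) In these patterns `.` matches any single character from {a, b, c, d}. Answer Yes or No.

No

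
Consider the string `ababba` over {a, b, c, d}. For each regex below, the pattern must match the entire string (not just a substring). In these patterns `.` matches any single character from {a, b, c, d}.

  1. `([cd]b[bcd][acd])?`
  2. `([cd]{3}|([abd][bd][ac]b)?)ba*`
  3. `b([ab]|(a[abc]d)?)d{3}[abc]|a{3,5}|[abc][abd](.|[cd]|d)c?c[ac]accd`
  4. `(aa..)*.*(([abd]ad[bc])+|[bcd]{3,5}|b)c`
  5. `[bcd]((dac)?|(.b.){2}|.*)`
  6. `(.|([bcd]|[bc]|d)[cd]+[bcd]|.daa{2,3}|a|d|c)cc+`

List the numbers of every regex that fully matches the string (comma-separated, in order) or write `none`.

2

1 → no match
2 → match
3 → no match
4 → no match — must end with `c`
5 → no match
6 → no match — must end with `c`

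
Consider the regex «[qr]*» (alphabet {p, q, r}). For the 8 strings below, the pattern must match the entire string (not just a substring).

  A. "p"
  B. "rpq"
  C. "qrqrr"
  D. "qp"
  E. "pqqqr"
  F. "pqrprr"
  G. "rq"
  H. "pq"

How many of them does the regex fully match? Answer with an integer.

A → no match
B → no match
C → match
D → no match
E → no match
F → no match
G → match
H → no match
Total matched: 2

2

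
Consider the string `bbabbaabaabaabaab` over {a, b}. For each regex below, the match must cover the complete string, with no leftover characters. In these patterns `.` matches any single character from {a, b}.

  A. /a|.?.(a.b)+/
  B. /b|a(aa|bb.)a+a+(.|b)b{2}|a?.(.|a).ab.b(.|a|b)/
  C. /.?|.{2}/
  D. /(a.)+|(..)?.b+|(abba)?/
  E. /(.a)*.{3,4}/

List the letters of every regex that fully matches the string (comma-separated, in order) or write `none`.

A

A → match
B → no match
C → no match
D → no match
E → no match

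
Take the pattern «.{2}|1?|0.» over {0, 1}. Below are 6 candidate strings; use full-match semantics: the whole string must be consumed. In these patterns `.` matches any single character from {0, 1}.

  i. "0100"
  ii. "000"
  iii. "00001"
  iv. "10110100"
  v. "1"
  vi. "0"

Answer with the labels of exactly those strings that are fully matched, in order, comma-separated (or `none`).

i. "0100" → no match
ii. "000" → no match
iii. "00001" → no match
iv. "10110100" → no match
v. "1" → match
vi. "0" → no match

v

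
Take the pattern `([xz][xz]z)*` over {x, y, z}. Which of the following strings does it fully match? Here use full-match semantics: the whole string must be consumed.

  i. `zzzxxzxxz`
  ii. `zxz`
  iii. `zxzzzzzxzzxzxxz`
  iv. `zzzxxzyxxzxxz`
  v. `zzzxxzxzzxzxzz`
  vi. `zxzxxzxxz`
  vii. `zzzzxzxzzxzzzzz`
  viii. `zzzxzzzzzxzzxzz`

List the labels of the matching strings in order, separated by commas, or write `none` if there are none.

i → match
ii → match
iii → match
iv → no match
v → no match
vi → match
vii → match
viii → match

i, ii, iii, vi, vii, viii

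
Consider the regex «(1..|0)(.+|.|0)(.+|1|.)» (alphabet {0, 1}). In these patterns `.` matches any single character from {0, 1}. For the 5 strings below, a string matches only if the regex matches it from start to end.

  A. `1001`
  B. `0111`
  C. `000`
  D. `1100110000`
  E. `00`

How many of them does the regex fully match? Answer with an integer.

A → no match
B → match
C → match
D → match
E → no match
Total matched: 3

3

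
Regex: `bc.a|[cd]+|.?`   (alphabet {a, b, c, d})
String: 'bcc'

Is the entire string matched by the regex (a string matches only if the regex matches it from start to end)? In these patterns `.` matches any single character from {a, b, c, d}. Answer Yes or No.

No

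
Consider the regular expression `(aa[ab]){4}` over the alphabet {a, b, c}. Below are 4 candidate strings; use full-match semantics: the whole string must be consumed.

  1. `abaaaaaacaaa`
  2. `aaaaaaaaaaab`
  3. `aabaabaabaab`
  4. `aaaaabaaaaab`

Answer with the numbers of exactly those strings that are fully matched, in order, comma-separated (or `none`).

1. `abaaaaaacaaa` → no match — must start with `aa`
2. `aaaaaaaaaaab` → match
3. `aabaabaabaab` → match
4. `aaaaabaaaaab` → match

2, 3, 4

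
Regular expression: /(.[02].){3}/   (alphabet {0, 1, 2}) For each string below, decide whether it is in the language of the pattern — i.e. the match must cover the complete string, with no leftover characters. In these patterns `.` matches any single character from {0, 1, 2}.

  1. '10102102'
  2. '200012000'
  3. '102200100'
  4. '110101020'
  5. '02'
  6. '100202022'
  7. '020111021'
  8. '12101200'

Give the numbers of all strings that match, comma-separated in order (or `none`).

1. '10102102' → no match
2. '200012000' → no match
3. '102200100' → match
4. '110101020' → no match
5. '02' → no match
6. '100202022' → match
7. '020111021' → no match
8. '12101200' → no match

3, 6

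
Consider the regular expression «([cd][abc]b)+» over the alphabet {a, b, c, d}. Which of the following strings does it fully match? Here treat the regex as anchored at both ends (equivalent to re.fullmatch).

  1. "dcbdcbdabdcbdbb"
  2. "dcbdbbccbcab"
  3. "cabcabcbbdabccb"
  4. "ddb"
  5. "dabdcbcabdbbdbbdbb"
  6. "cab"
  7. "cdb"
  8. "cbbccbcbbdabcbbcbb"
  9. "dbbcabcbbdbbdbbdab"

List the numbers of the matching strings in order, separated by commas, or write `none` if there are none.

1, 2, 3, 5, 6, 8, 9

1 → match
2 → match
3 → match
4 → no match
5 → match
6 → match
7 → no match
8 → match
9 → match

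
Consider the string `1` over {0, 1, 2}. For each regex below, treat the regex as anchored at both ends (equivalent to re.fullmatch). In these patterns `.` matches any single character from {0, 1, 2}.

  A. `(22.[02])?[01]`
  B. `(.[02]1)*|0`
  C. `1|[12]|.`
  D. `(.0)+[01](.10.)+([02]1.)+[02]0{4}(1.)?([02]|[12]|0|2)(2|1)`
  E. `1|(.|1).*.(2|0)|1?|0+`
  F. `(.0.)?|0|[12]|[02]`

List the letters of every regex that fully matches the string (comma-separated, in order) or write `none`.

A → match
B → no match
C → match
D → no match
E → match
F → match

A, C, E, F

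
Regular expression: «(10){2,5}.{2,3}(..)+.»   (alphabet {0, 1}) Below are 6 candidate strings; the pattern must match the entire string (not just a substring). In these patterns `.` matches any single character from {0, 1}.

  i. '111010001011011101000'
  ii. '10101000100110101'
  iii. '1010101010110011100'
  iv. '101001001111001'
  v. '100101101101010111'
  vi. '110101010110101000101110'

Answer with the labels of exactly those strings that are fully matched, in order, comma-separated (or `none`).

ii, iii, iv

i → no match — must start with '10'
ii → match
iii → match
iv → match
v → no match
vi → no match — must start with '10'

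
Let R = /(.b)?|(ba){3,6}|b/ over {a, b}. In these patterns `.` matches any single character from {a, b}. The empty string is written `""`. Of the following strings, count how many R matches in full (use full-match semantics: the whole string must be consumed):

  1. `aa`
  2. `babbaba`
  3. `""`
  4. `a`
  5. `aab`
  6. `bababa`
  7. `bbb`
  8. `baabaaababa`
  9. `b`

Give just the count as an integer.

1 → no match
2 → no match
3 → match
4 → no match
5 → no match
6 → match
7 → no match
8 → no match
9 → match
Total matched: 3

3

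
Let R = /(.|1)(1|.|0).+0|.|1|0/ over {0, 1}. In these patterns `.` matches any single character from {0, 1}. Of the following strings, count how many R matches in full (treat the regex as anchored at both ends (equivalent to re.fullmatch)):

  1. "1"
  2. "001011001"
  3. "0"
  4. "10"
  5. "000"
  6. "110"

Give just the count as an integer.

1 → match
2 → no match
3 → match
4 → no match
5 → no match
6 → no match
Total matched: 2

2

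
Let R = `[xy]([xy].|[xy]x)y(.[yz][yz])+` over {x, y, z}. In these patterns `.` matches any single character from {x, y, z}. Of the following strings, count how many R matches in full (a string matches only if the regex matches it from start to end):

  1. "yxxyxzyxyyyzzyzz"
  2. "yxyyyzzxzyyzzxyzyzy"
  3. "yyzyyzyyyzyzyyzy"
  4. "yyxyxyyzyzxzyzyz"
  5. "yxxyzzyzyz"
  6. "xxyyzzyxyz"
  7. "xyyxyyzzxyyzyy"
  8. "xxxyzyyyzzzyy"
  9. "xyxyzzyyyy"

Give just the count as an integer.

1 → match
2 → match
3 → match
4 → match
5 → match
6 → match
7 → no match
8 → match
9 → match
Total matched: 8

8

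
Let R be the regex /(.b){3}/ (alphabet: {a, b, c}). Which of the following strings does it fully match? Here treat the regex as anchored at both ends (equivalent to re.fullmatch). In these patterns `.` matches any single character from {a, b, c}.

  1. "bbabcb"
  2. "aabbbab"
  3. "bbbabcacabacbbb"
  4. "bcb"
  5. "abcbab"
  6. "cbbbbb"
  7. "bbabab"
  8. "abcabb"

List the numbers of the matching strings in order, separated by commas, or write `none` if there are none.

1, 5, 6, 7

1 → match
2 → no match
3 → no match
4 → no match
5 → match
6 → match
7 → match
8 → no match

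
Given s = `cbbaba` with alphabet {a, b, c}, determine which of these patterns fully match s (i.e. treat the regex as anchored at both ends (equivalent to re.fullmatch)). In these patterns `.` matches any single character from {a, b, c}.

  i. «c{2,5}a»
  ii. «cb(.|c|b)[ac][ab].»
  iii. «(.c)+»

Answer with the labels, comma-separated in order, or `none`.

i → no match — must end with `ca`
ii → match
iii → no match — must end with `c`

ii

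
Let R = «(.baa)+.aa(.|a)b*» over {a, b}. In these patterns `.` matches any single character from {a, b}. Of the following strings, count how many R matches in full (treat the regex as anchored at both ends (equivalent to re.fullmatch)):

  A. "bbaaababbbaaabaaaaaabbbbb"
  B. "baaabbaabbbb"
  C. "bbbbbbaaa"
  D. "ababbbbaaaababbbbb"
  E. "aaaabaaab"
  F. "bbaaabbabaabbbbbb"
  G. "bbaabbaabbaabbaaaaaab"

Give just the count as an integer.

1

A → no match
B. "baaabbaabbbb" → no match
C. "bbbbbbaaa" → no match
D → no match
E. "aaaabaaab" → no match
F → no match
G → match
Total matched: 1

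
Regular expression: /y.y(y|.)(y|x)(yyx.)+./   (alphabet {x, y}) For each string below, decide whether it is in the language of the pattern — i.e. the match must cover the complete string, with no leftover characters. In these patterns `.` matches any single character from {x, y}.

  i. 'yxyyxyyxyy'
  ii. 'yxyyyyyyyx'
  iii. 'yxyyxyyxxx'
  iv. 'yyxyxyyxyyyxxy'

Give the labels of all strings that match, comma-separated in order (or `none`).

i → match
ii → no match
iii → match
iv → no match

i, iii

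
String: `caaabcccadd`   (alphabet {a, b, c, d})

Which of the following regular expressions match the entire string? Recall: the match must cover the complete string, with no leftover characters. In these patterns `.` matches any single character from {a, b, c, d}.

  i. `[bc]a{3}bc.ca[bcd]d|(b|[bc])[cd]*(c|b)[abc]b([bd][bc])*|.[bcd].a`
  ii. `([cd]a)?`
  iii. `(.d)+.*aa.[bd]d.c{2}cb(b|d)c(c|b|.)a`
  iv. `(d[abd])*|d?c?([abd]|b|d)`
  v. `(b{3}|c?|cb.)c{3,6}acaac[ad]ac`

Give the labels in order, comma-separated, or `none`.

i → match
ii → no match
iii → no match — must end with `a`
iv → no match
v → no match — must end with `ac`

i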